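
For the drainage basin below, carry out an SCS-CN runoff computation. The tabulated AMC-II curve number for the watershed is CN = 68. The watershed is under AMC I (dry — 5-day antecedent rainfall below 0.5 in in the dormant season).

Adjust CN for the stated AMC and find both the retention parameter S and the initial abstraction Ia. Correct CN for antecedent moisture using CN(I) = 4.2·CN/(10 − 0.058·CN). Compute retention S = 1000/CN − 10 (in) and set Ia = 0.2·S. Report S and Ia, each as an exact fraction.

Dry (AMC I): CN(I) = 4.2·68/(10 − 0.058·68) = (1428/5)/(757/125) = 35700/757 ≈ 47.160
Retention S: 1000/CN − 10 with CN=47.160 → S = 4000/357 ≈ 11.204 in
Initial abstraction Ia = S/5 = (4000/357)/5 = 800/357 ≈ 2.241 in

S = 4000/357 in ≈ 11.204 in; Ia = 800/357 in ≈ 2.241 in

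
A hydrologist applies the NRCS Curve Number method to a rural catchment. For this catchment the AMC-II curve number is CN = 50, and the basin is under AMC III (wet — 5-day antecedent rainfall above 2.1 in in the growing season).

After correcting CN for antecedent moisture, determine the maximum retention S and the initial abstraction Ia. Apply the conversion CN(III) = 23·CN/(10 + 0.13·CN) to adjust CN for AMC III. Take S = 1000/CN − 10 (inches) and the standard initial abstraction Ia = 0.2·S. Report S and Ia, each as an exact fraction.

CN(III) from CN(II)=50: (23·50)/(10 + 0.13·50) = 2300/33 ≈ 69.697
Max retention: S = 1000/(2300/33) − 10 = 100/23 in (≈ 4.348 in)
Ia = 0.2S: 0.2·4.348 = 0.870 in (exactly 20/23)

S = 100/23 in ≈ 4.348 in; Ia = 20/23 in ≈ 0.870 in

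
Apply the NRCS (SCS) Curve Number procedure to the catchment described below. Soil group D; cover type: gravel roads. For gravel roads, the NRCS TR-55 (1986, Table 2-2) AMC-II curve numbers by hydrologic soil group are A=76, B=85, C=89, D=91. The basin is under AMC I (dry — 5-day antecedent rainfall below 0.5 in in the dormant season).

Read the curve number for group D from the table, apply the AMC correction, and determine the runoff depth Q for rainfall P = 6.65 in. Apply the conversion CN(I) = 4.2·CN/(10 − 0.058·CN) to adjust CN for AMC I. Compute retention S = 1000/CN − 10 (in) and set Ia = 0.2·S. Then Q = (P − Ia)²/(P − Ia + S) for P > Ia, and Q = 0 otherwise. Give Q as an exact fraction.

Q = 6196995841/1385105540 in ≈ 4.474 in

NRCS table: gravel roads, soil group D → CN(II) = 91
Dry (AMC I): CN(I) = 4.2·91/(10 − 0.058·91) = (1911/5)/(2361/500) = 63700/787 ≈ 80.940
Retention S: 1000/CN − 10 with CN=80.940 → S = 1500/637 ≈ 2.355 in
Ia = 0.2S: 0.2·2.355 = 0.471 in (exactly 300/637)
Excess rainfall: 6.650 − 0.471 = 6.179 in; P > Ia so Q > 0
Runoff Q = (P−Ia)²/(P−Ia+S) = (6.179)²/(6.179+2.355) = 6196995841/1385105540 ≈ 4.474 in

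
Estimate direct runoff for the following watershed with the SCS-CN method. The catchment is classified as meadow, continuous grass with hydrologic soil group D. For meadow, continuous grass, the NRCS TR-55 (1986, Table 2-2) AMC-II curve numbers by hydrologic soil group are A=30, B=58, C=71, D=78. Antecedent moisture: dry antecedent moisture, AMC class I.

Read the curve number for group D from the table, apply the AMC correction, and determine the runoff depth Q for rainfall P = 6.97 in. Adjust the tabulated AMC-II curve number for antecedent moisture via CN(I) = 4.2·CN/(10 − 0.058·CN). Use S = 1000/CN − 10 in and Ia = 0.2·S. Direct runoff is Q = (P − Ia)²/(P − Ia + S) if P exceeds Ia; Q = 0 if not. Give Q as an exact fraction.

Q = 212376270649/82788041700 in ≈ 2.565 in

NRCS table: meadow, continuous grass, soil group D → CN(II) = 78
Adjust CN=78 to AMC I: 4.2·78/(10 − 0.058·78) → (1638/5) ÷ (1369/250) = 81900/1369 ≈ 59.825
S = 1000/(81900/1369) − 10 = 5500/819 in ≈ 6.716 in
Ia = 0.2S: 0.2·6.716 = 1.343 in (exactly 1100/819)
P − Ia = 6.970 − 1.343 = 460843/81900 ≈ 5.627 in (> 0, runoff occurs)
Q = (460843/81900)²/((460843/81900) + 5500/819) = (212376270649/6707610000)/(1010843/81900) = 212376270649/82788041700 in ≈ 2.565 in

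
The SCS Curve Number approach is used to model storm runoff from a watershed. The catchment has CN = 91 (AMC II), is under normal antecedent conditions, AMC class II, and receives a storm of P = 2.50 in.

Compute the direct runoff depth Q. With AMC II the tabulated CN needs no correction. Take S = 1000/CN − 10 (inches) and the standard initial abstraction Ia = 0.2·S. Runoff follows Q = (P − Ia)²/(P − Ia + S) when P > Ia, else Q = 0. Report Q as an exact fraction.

Q = 175561/109018 in ≈ 1.610 in

CN(II) = 91; AMC II needs no correction.
Retention S: 1000/CN − 10 with CN=91.000 → S = 90/91 ≈ 0.989 in
Ia = 0.2·(90/91) = 18/91 in ≈ 0.198 in
Excess rainfall: 2.500 − 0.198 = 2.302 in; P > Ia so Q > 0
Q: (419/182)² ÷ (599/182) = 175561/109018 in (≈ 1.610 in)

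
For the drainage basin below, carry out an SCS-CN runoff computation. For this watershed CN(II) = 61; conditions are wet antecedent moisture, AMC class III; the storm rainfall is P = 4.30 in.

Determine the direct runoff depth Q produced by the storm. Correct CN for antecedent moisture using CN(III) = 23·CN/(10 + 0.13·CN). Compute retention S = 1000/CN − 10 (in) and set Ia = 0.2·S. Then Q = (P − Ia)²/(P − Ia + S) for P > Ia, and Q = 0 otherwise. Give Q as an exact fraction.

Adjust CN=61 to AMC III: 23·61/(10 + 0.13·61) → 1403 ÷ (1793/100) = 140300/1793 ≈ 78.249
Max retention: S = 1000/(140300/1793) − 10 = 3900/1403 in (≈ 2.780 in)
Ia = 0.2·(3900/1403) = 780/1403 in ≈ 0.556 in
Excess rainfall: 4.300 − 0.556 = 3.744 in; P > Ia so Q > 0
Q = (52529/14030)²/((52529/14030) + 3900/1403) = (2759295841/196840900)/(91529/14030) = 2759295841/1284151870 in ≈ 2.149 in

Q = 2759295841/1284151870 in ≈ 2.149 in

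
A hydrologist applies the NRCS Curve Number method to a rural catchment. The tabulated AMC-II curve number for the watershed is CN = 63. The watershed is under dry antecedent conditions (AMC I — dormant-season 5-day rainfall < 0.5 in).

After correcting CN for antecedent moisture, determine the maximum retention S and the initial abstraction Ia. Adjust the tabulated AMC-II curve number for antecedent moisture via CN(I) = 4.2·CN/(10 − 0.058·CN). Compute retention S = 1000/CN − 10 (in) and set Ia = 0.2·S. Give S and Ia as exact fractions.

S = 18500/1323 in ≈ 13.983 in; Ia = 3700/1323 in ≈ 2.797 in

Dry (AMC I): CN(I) = 4.2·63/(10 − 0.058·63) = (1323/5)/(3173/500) = 132300/3173 ≈ 41.696
Max retention: S = 1000/(132300/3173) − 10 = 18500/1323 in (≈ 13.983 in)
Initial abstraction Ia = S/5 = (18500/1323)/5 = 3700/1323 ≈ 2.797 in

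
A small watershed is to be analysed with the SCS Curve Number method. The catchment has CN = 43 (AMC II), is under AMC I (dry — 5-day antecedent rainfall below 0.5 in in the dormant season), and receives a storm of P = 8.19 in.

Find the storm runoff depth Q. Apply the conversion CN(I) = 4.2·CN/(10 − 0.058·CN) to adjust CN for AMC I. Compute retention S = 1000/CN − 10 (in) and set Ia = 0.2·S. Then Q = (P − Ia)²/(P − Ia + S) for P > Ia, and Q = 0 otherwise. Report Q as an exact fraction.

Dry (AMC I): CN(I) = 4.2·43/(10 − 0.058·43) = (903/5)/(3753/500) = 30100/1251 ≈ 24.061
S = 1000/(30100/1251) − 10 = 9500/301 in ≈ 31.561 in
Initial abstraction Ia = S/5 = (9500/301)/5 = 1900/301 ≈ 6.312 in
Since P=8.190 > Ia=6.312: effective rainfall P−Ia = 56519/30100 in
Q = (56519/30100)²/((56519/30100) + 9500/301) = (3194397361/906010000)/(1006519/30100) = 3194397361/30296221900 in ≈ 0.105 in

Q = 3194397361/30296221900 in ≈ 0.105 in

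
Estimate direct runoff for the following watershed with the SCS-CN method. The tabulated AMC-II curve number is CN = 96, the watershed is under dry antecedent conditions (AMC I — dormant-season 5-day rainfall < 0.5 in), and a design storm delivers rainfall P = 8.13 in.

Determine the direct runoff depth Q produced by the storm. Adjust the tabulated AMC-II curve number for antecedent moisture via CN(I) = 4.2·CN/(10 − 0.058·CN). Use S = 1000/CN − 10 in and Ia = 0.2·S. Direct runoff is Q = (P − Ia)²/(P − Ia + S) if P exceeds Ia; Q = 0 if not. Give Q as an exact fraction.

Q = 2496900961/354179700 in ≈ 7.050 in

Adjust CN=96 to AMC I: 4.2·96/(10 − 0.058·96) → (2016/5) ÷ (554/125) = 25200/277 ≈ 90.975
S = 1000/(25200/277) − 10 = 125/126 in ≈ 0.992 in
Ia = 0.2S: 0.2·0.992 = 0.198 in (exactly 25/126)
Since P=8.130 > Ia=0.198: effective rainfall P−Ia = 49969/6300 in
Runoff Q = (P−Ia)²/(P−Ia+S) = (7.932)²/(7.932+0.992) = 2496900961/354179700 ≈ 7.050 in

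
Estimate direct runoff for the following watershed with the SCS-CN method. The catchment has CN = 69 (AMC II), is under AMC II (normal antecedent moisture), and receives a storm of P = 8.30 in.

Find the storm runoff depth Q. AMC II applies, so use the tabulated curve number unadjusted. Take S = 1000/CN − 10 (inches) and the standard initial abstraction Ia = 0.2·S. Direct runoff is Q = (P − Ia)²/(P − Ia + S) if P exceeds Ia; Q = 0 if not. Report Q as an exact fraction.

Average conditions: CN = 69 (no AMC adjustment).
Retention S: 1000/CN − 10 with CN=69.000 → S = 310/69 ≈ 4.493 in
Ia = 0.2·(310/69) = 62/69 in ≈ 0.899 in
P − Ia = 8.300 − 0.899 = 5107/690 ≈ 7.401 in (> 0, runoff occurs)
Runoff Q = (P−Ia)²/(P−Ia+S) = (7.401)²/(7.401+4.493) = 26081449/5662830 ≈ 4.606 in

Q = 26081449/5662830 in ≈ 4.606 in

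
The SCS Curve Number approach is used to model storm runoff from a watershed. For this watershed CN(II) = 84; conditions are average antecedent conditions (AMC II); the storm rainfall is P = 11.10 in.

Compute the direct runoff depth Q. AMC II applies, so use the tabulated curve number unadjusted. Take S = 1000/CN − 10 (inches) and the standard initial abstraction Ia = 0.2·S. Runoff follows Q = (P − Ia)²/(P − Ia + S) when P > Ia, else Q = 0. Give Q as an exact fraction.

CN(II) = 84; AMC II needs no correction.
S = 1000/84 − 10 = 40/21 in ≈ 1.905 in
Initial abstraction Ia = S/5 = (40/21)/5 = 8/21 ≈ 0.381 in
Since P=11.100 > Ia=0.381: effective rainfall P−Ia = 2251/210 in
Q = (2251/210)²/((2251/210) + 40/21) = (5067001/44100)/(2651/210) = 5067001/556710 in ≈ 9.102 in

Q = 5067001/556710 in ≈ 9.102 in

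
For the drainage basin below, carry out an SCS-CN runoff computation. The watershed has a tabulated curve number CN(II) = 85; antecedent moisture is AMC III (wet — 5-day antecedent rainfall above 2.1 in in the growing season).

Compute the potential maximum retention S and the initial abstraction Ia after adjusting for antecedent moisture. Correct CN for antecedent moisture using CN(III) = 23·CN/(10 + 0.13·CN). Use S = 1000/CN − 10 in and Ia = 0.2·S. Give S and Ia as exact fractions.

S = 300/391 in ≈ 0.767 in; Ia = 60/391 in ≈ 0.153 in

Adjust CN=85 to AMC III: 23·85/(10 + 0.13·85) → 1955 ÷ (421/20) = 39100/421 ≈ 92.874
S = 1000/(39100/421) − 10 = 300/391 in ≈ 0.767 in
Ia = 0.2S: 0.2·0.767 = 0.153 in (exactly 60/391)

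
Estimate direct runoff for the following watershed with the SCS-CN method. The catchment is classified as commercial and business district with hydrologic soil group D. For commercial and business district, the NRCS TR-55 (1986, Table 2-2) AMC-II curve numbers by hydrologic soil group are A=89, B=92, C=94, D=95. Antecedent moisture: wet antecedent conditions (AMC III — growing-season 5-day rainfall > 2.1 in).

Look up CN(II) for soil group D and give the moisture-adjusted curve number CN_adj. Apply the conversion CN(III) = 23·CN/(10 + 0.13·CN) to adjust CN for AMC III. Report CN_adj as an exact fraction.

CN_adj = 43700/447 ≈ 97.763

NRCS table: commercial and business district, soil group D → CN(II) = 95
CN(III) from CN(II)=95: (23·95)/(10 + 0.13·95) = 43700/447 ≈ 97.763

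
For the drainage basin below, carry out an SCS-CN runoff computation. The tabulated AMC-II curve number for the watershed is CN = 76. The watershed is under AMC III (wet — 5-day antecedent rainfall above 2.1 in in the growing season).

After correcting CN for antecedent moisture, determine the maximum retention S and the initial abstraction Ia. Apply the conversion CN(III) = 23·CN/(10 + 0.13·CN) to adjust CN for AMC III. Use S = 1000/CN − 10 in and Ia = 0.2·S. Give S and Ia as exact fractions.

S = 600/437 in ≈ 1.373 in; Ia = 120/437 in ≈ 0.275 in

CN(III) from CN(II)=76: (23·76)/(10 + 0.13·76) = 43700/497 ≈ 87.928
Max retention: S = 1000/(43700/497) − 10 = 600/437 in (≈ 1.373 in)
Initial abstraction Ia = S/5 = (600/437)/5 = 120/437 ≈ 0.275 in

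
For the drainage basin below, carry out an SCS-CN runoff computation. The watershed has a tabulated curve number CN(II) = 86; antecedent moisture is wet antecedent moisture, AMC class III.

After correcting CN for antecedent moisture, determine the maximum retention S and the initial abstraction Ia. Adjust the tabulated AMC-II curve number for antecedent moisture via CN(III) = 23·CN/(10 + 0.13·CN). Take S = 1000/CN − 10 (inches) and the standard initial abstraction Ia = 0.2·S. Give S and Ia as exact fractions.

S = 700/989 in ≈ 0.708 in; Ia = 140/989 in ≈ 0.142 in

CN(III) from CN(II)=86: (23·86)/(10 + 0.13·86) = 98900/1059 ≈ 93.390
Retention S: 1000/CN − 10 with CN=93.390 → S = 700/989 ≈ 0.708 in
Ia = 0.2·(700/989) = 140/989 in ≈ 0.142 in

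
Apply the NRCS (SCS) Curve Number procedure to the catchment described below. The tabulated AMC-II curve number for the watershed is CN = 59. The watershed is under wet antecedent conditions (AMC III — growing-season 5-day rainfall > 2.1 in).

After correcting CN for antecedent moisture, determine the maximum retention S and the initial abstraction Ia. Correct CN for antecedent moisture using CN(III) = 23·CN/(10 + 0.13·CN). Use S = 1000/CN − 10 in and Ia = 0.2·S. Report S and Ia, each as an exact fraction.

Adjust CN=59 to AMC III: 23·59/(10 + 0.13·59) → 1357 ÷ (1767/100) = 135700/1767 ≈ 76.797
Retention S: 1000/CN − 10 with CN=76.797 → S = 4100/1357 ≈ 3.021 in
Ia = 0.2S: 0.2·3.021 = 0.604 in (exactly 820/1357)

S = 4100/1357 in ≈ 3.021 in; Ia = 820/1357 in ≈ 0.604 in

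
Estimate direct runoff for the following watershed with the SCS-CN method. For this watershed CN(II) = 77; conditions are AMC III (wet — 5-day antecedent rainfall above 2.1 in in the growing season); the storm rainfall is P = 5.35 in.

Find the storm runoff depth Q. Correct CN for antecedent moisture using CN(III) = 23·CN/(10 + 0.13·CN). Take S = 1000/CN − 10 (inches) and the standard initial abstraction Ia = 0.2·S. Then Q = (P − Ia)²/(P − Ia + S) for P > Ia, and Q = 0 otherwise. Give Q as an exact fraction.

CN(III) from CN(II)=77: (23·77)/(10 + 0.13·77) = 7700/87 ≈ 88.506
S = 1000/(7700/87) − 10 = 100/77 in ≈ 1.299 in
Initial abstraction Ia = S/5 = (100/77)/5 = 20/77 ≈ 0.260 in
Since P=5.350 > Ia=0.260: effective rainfall P−Ia = 7839/1540 in
Q = (7839/1540)²/((7839/1540) + 100/77) = (61449921/2371600)/(9839/1540) = 61449921/15152060 in ≈ 4.056 in

Q = 61449921/15152060 in ≈ 4.056 in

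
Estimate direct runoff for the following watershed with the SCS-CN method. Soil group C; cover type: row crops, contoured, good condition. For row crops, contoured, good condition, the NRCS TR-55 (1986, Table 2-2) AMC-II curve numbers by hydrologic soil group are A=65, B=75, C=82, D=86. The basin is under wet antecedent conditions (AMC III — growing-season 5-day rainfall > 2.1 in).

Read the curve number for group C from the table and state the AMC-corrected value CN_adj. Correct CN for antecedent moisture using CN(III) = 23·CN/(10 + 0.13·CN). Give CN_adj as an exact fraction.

CN_adj = 94300/1033 ≈ 91.288

NRCS table: row crops, contoured, good condition, soil group C → CN(II) = 82
CN(III) from CN(II)=82: (23·82)/(10 + 0.13·82) = 94300/1033 ≈ 91.288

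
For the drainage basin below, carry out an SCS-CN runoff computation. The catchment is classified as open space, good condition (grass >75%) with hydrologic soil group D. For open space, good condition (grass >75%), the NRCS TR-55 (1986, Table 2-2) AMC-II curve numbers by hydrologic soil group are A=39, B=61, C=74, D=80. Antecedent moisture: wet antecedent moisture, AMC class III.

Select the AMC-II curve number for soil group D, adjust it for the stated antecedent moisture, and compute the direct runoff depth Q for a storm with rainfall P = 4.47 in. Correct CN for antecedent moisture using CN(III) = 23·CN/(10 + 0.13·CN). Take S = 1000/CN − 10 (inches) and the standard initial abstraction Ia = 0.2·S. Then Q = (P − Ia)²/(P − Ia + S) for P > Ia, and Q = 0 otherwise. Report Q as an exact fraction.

NRCS table: open space, good condition (grass >75%), soil group D → CN(II) = 80
Adjust CN=80 to AMC III: 23·80/(10 + 0.13·80) → 1840 ÷ (102/5) = 4600/51 ≈ 90.196
S = 1000/(4600/51) − 10 = 25/23 in ≈ 1.087 in
Ia = 0.2S: 0.2·1.087 = 0.217 in (exactly 5/23)
P − Ia = 4.470 − 0.217 = 9781/2300 ≈ 4.253 in (> 0, runoff occurs)
Q = (9781/2300)²/((9781/2300) + 25/23) = (95667961/5290000)/(12281/2300) = 95667961/28246300 in ≈ 3.387 in

Q = 95667961/28246300 in ≈ 3.387 in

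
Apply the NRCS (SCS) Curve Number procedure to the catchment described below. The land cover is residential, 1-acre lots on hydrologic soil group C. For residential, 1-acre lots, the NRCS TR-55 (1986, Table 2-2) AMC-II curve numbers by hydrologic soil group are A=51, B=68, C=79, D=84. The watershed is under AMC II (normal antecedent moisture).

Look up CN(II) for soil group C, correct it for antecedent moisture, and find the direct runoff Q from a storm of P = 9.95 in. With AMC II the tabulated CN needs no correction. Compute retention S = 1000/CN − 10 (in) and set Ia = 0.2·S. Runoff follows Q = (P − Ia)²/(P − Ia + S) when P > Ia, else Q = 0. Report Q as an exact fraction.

Q = 221444161/30147980 in ≈ 7.345 in

NRCS table: residential, 1-acre lots, soil group C → CN(II) = 79
AMC II — tabulated CN = 79 applies directly.
Max retention: S = 1000/79 − 10 = 210/79 in (≈ 2.658 in)
Ia = 0.2·(210/79) = 42/79 in ≈ 0.532 in
P − Ia = 9.950 − 0.532 = 14881/1580 ≈ 9.418 in (> 0, runoff occurs)
Runoff Q = (P−Ia)²/(P−Ia+S) = (9.418)²/(9.418+2.658) = 221444161/30147980 ≈ 7.345 in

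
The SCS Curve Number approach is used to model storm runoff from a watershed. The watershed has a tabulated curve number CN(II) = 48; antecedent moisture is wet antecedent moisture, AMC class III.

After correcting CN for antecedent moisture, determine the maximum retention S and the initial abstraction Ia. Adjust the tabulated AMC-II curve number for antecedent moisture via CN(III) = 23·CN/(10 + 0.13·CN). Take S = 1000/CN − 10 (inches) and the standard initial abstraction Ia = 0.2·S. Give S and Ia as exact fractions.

Wet (AMC III): CN(III) = 23·48/(10 + 0.13·48) = 1104/(406/25) = 13800/203 ≈ 67.980
S = 1000/(13800/203) − 10 = 325/69 in ≈ 4.710 in
Initial abstraction Ia = S/5 = (325/69)/5 = 65/69 ≈ 0.942 in

S = 325/69 in ≈ 4.710 in; Ia = 65/69 in ≈ 0.942 in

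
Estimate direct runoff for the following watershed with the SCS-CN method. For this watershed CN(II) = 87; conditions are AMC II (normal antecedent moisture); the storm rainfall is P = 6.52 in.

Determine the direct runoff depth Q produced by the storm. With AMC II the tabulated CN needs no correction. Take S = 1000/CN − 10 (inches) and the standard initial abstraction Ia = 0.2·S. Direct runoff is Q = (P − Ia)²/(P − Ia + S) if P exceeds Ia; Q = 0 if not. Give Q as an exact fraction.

AMC II — tabulated CN = 87 applies directly.
S = 1000/87 − 10 = 130/87 in ≈ 1.494 in
Ia = 0.2·(130/87) = 26/87 in ≈ 0.299 in
Since P=6.520 > Ia=0.299: effective rainfall P−Ia = 13531/2175 in
Q: (13531/2175)² ÷ (16781/2175) = 183087961/36498675 in (≈ 5.016 in)

Q = 183087961/36498675 in ≈ 5.016 in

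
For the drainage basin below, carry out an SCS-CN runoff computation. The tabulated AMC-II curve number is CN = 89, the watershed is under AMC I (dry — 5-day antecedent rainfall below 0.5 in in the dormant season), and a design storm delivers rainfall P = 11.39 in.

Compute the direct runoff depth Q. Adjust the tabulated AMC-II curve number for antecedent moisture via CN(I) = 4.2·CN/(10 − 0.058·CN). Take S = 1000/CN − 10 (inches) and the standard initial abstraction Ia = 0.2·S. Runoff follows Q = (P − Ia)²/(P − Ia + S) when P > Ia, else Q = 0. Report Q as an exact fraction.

Q = 4075517101681/480107037900 in ≈ 8.489 in

CN(I) from CN(II)=89: (4.2·89)/(10 − 0.058·89) = 186900/2419 ≈ 77.263
Max retention: S = 1000/(186900/2419) − 10 = 5500/1869 in (≈ 2.943 in)
Ia = 0.2·(5500/1869) = 1100/1869 in ≈ 0.589 in
P − Ia = 11.390 − 0.589 = 2018791/186900 ≈ 10.801 in (> 0, runoff occurs)
Runoff Q = (P−Ia)²/(P−Ia+S) = (10.801)²/(10.801+2.943) = 4075517101681/480107037900 ≈ 8.489 in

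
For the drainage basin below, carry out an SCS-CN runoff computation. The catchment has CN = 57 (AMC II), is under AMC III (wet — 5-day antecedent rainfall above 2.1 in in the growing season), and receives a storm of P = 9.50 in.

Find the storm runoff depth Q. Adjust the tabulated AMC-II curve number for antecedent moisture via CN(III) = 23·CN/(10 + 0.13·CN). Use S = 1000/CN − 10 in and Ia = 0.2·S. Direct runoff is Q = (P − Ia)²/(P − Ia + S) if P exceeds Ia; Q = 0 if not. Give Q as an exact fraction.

Adjust CN=57 to AMC III: 23·57/(10 + 0.13·57) → 1311 ÷ (1741/100) = 131100/1741 ≈ 75.302
S = 1000/(131100/1741) − 10 = 4300/1311 in ≈ 3.280 in
Initial abstraction Ia = S/5 = (4300/1311)/5 = 860/1311 ≈ 0.656 in
Excess rainfall: 9.500 − 0.656 = 8.844 in; P > Ia so Q > 0
Q = (23189/2622)²/((23189/2622) + 4300/1311) = (537729721/6874884)/(31789/2622) = 537729721/83350758 in ≈ 6.451 in

Q = 537729721/83350758 in ≈ 6.451 in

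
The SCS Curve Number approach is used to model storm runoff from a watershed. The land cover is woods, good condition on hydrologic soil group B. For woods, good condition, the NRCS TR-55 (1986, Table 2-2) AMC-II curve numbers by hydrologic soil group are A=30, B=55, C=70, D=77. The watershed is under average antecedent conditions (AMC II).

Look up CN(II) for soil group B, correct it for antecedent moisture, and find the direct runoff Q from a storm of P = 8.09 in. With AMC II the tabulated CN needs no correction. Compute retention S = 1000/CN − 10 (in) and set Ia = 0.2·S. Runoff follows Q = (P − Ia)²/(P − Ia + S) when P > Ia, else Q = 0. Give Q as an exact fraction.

Q = 50395801/17708900 in ≈ 2.846 in

NRCS table: woods, good condition, soil group B → CN(II) = 55
Average conditions: CN = 55 (no AMC adjustment).
S = 1000/55 − 10 = 90/11 in ≈ 8.182 in
Ia = 0.2S: 0.2·8.182 = 1.636 in (exactly 18/11)
Excess rainfall: 8.090 − 1.636 = 6.454 in; P > Ia so Q > 0
Q: (7099/1100)² ÷ (16099/1100) = 50395801/17708900 in (≈ 2.846 in)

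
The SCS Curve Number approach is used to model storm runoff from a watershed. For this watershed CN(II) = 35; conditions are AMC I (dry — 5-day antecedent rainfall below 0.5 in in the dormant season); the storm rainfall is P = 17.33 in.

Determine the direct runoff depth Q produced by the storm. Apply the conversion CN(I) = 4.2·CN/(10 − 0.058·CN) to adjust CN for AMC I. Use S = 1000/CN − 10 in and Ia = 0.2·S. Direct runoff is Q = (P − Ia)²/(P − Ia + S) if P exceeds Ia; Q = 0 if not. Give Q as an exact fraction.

Q = 15562812001/11388839700 in ≈ 1.366 in

Adjust CN=35 to AMC I: 4.2·35/(10 − 0.058·35) → 147 ÷ (797/100) = 14700/797 ≈ 18.444
Retention S: 1000/CN − 10 with CN=18.444 → S = 6500/147 ≈ 44.218 in
Ia = 0.2·(6500/147) = 1300/147 in ≈ 8.844 in
Excess rainfall: 17.330 − 8.844 = 8.486 in; P > Ia so Q > 0
Runoff Q = (P−Ia)²/(P−Ia+S) = (8.486)²/(8.486+44.218) = 15562812001/11388839700 ≈ 1.366 in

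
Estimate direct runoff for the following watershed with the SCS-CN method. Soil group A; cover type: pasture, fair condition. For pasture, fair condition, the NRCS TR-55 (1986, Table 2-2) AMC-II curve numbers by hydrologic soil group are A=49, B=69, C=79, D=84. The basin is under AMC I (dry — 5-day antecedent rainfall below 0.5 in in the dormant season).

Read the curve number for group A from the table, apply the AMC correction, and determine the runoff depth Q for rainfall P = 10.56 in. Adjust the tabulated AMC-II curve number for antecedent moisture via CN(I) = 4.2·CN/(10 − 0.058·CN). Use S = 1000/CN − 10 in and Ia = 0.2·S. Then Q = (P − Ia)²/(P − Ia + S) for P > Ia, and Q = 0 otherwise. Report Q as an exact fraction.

NRCS table: pasture, fair condition, soil group A → CN(II) = 49
CN(I) from CN(II)=49: (4.2·49)/(10 − 0.058·49) = 34300/1193 ≈ 28.751
S = 1000/(34300/1193) − 10 = 8500/343 in ≈ 24.781 in
Ia = 0.2S: 0.2·24.781 = 4.956 in (exactly 1700/343)
Since P=10.560 > Ia=4.956: effective rainfall P−Ia = 48052/8575 in
Q: (48052/8575)² ÷ (260552/8575) = 288624338/279279175 in (≈ 1.033 in)

Q = 288624338/279279175 in ≈ 1.033 in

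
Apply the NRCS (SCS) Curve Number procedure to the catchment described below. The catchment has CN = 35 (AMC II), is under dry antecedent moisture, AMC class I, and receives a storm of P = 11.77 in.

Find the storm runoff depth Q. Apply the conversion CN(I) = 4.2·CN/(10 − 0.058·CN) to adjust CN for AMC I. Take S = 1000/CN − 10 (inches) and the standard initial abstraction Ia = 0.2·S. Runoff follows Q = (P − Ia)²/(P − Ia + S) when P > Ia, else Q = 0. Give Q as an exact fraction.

Q = 1850634361/10187379300 in ≈ 0.182 in

CN(I) from CN(II)=35: (4.2·35)/(10 − 0.058·35) = 14700/797 ≈ 18.444
Retention S: 1000/CN − 10 with CN=18.444 → S = 6500/147 ≈ 44.218 in
Initial abstraction Ia = S/5 = (6500/147)/5 = 1300/147 ≈ 8.844 in
Excess rainfall: 11.770 − 8.844 = 2.926 in; P > Ia so Q > 0
Runoff Q = (P−Ia)²/(P−Ia+S) = (2.926)²/(2.926+44.218) = 1850634361/10187379300 ≈ 0.182 in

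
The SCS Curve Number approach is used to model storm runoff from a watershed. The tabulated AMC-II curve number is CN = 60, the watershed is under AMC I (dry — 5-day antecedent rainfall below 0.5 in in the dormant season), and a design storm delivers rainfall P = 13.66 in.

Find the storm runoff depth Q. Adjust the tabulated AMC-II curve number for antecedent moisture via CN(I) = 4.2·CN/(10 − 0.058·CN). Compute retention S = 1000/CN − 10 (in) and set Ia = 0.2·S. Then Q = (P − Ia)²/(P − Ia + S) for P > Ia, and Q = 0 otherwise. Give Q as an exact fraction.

Q = 1090914841/261541350 in ≈ 4.171 in

CN(I) from CN(II)=60: (4.2·60)/(10 − 0.058·60) = 6300/163 ≈ 38.650
S = 1000/(6300/163) − 10 = 1000/63 in ≈ 15.873 in
Ia = 0.2·(1000/63) = 200/63 in ≈ 3.175 in
Excess rainfall: 13.660 − 3.175 = 10.485 in; P > Ia so Q > 0
Q = (33029/3150)²/((33029/3150) + 1000/63) = (1090914841/9922500)/(83029/3150) = 1090914841/261541350 in ≈ 4.171 in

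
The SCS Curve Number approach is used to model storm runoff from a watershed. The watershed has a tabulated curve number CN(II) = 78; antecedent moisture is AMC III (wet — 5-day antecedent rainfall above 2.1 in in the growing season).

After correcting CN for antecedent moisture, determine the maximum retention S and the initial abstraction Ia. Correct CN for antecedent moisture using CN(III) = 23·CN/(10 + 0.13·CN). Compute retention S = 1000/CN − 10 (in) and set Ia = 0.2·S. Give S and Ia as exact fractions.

S = 1100/897 in ≈ 1.226 in; Ia = 220/897 in ≈ 0.245 in

CN(III) from CN(II)=78: (23·78)/(10 + 0.13·78) = 89700/1007 ≈ 89.076
Max retention: S = 1000/(89700/1007) − 10 = 1100/897 in (≈ 1.226 in)
Ia = 0.2·(1100/897) = 220/897 in ≈ 0.245 in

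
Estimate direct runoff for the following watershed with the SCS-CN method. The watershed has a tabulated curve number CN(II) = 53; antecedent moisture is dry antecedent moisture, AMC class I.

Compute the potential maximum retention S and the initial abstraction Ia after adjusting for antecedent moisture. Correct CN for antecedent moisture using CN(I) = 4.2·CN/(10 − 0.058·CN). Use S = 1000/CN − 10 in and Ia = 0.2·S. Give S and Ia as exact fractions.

Adjust CN=53 to AMC I: 4.2·53/(10 − 0.058·53) → (1113/5) ÷ (3463/500) = 111300/3463 ≈ 32.140
S = 1000/(111300/3463) − 10 = 23500/1113 in ≈ 21.114 in
Ia = 0.2S: 0.2·21.114 = 4.223 in (exactly 4700/1113)

S = 23500/1113 in ≈ 21.114 in; Ia = 4700/1113 in ≈ 4.223 in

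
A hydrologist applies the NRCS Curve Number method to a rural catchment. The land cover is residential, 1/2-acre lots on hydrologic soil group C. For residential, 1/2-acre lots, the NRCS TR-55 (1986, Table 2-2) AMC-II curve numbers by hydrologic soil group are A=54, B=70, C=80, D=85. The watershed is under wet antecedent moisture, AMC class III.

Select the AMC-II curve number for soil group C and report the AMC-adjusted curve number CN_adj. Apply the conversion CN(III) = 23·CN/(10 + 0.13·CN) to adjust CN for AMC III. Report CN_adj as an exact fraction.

NRCS table: residential, 1/2-acre lots, soil group C → CN(II) = 80
Adjust CN=80 to AMC III: 23·80/(10 + 0.13·80) → 1840 ÷ (102/5) = 4600/51 ≈ 90.196

CN_adj = 4600/51 ≈ 90.196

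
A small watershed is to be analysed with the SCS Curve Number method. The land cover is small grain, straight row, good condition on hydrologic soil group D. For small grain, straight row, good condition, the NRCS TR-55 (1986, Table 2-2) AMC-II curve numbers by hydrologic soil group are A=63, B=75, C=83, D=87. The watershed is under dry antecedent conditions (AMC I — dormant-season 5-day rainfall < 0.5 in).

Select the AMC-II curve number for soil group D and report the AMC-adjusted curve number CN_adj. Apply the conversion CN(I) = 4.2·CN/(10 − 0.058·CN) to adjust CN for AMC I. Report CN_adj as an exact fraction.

NRCS table: small grain, straight row, good condition, soil group D → CN(II) = 87
Dry (AMC I): CN(I) = 4.2·87/(10 − 0.058·87) = (1827/5)/(2477/500) = 182700/2477 ≈ 73.759

CN_adj = 182700/2477 ≈ 73.759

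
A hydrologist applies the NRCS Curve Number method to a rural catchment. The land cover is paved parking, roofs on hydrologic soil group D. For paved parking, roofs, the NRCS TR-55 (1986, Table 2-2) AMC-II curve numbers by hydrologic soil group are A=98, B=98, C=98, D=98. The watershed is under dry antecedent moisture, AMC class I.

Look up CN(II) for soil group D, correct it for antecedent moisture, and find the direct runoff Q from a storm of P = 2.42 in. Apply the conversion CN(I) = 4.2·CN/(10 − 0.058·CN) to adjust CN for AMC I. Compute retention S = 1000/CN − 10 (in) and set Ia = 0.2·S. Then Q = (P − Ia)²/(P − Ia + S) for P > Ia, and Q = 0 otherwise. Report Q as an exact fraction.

NRCS table: paved parking, roofs, soil group D → CN(II) = 98
Dry (AMC I): CN(I) = 4.2·98/(10 − 0.058·98) = (2058/5)/(1079/250) = 102900/1079 ≈ 95.366
Retention S: 1000/CN − 10 with CN=95.366 → S = 500/1029 ≈ 0.486 in
Ia = 0.2·(500/1029) = 100/1029 in ≈ 0.097 in
Excess rainfall: 2.420 − 0.097 = 2.323 in; P > Ia so Q > 0
Q = (119509/51450)²/((119509/51450) + 500/1029) = (14282401081/2647102500)/(144509/51450) = 14282401081/7434988050 in ≈ 1.921 in

Q = 14282401081/7434988050 in ≈ 1.921 in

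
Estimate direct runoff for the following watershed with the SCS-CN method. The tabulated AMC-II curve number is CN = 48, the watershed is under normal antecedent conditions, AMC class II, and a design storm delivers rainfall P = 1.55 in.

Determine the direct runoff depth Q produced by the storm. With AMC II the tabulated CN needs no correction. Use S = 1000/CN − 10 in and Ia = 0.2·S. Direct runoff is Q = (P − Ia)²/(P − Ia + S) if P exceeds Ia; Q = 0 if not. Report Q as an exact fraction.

Average conditions: CN = 48 (no AMC adjustment).
Max retention: S = 1000/48 − 10 = 65/6 in (≈ 10.833 in)
Initial abstraction Ia = S/5 = (65/6)/5 = 13/6 ≈ 2.167 in
P = 1.550 ≤ Ia = 2.167 in: entire storm abstracted, Q = 0.

Q = 0 in ≈ 0.000 in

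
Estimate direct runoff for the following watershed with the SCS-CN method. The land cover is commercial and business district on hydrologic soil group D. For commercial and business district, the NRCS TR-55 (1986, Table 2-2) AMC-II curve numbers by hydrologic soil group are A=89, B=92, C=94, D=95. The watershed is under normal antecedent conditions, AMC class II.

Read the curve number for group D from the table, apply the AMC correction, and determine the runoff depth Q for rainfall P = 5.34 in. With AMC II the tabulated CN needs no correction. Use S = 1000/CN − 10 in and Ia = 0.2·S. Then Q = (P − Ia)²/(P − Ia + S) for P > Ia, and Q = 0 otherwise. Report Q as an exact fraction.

NRCS table: commercial and business district, soil group D → CN(II) = 95
Average conditions: CN = 95 (no AMC adjustment).
Retention S: 1000/CN − 10 with CN=95.000 → S = 10/19 ≈ 0.526 in
Ia = 0.2·(10/19) = 2/19 in ≈ 0.105 in
P − Ia = 5.340 − 0.105 = 4973/950 ≈ 5.235 in (> 0, runoff occurs)
Q: (4973/950)² ÷ (5473/950) = 24730729/5199350 in (≈ 4.757 in)

Q = 24730729/5199350 in ≈ 4.757 in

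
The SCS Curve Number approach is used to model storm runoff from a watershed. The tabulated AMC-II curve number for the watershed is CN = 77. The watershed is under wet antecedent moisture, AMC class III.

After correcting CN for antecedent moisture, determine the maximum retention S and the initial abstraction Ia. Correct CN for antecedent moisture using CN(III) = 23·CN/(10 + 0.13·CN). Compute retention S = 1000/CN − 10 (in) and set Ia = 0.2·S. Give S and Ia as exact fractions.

Adjust CN=77 to AMC III: 23·77/(10 + 0.13·77) → 1771 ÷ (2001/100) = 7700/87 ≈ 88.506
S = 1000/(7700/87) − 10 = 100/77 in ≈ 1.299 in
Ia = 0.2·(100/77) = 20/77 in ≈ 0.260 in

S = 100/77 in ≈ 1.299 in; Ia = 20/77 in ≈ 0.260 in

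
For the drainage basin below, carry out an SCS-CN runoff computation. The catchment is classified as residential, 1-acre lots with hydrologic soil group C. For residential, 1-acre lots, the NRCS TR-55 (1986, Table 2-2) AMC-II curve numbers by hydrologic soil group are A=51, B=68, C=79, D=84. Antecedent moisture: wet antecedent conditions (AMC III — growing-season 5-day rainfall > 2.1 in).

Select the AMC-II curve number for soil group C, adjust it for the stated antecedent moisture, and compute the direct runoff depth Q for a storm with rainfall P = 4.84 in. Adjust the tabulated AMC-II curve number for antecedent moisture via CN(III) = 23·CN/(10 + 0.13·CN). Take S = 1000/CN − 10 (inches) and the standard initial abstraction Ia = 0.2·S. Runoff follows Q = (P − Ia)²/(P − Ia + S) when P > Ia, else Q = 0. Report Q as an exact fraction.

Q = 43830353449/11894854225 in ≈ 3.685 in

NRCS table: residential, 1-acre lots, soil group C → CN(II) = 79
CN(III) from CN(II)=79: (23·79)/(10 + 0.13·79) = 181700/2027 ≈ 89.640
Max retention: S = 1000/(181700/2027) − 10 = 2100/1817 in (≈ 1.156 in)
Initial abstraction Ia = S/5 = (2100/1817)/5 = 420/1817 ≈ 0.231 in
Excess rainfall: 4.840 − 0.231 = 4.609 in; P > Ia so Q > 0
Q: (209357/45425)² ÷ (261857/45425) = 43830353449/11894854225 in (≈ 3.685 in)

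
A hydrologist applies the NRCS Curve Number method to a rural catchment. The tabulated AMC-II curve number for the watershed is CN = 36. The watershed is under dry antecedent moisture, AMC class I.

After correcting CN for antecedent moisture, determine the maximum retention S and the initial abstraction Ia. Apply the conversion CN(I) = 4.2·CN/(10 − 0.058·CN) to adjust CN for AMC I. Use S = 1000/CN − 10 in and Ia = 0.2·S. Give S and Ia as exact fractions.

Adjust CN=36 to AMC I: 4.2·36/(10 − 0.058·36) → (756/5) ÷ (989/125) = 18900/989 ≈ 19.110
Retention S: 1000/CN − 10 with CN=19.110 → S = 8000/189 ≈ 42.328 in
Ia = 0.2·(8000/189) = 1600/189 in ≈ 8.466 in

S = 8000/189 in ≈ 42.328 in; Ia = 1600/189 in ≈ 8.466 in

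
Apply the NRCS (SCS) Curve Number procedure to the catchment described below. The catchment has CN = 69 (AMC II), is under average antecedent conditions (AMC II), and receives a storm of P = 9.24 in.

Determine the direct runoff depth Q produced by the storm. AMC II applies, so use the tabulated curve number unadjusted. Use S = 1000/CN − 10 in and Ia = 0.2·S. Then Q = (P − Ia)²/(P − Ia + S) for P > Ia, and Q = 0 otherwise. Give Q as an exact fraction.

Q = 207043321/38189775 in ≈ 5.421 in

CN(II) = 69; AMC II needs no correction.
S = 1000/69 − 10 = 310/69 in ≈ 4.493 in
Initial abstraction Ia = S/5 = (310/69)/5 = 62/69 ≈ 0.899 in
P − Ia = 9.240 − 0.899 = 14389/1725 ≈ 8.341 in (> 0, runoff occurs)
Runoff Q = (P−Ia)²/(P−Ia+S) = (8.341)²/(8.341+4.493) = 207043321/38189775 ≈ 5.421 in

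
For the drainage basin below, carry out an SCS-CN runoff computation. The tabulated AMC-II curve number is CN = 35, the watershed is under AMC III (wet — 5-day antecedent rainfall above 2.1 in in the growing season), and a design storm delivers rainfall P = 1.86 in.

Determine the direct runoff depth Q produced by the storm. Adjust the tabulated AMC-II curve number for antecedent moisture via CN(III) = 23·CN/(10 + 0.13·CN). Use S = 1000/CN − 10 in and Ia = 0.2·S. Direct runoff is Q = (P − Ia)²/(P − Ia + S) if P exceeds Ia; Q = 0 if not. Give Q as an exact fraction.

Adjust CN=35 to AMC III: 23·35/(10 + 0.13·35) → 805 ÷ (291/20) = 16100/291 ≈ 55.326
S = 1000/(16100/291) − 10 = 1300/161 in ≈ 8.075 in
Initial abstraction Ia = S/5 = (1300/161)/5 = 260/161 ≈ 1.615 in
Since P=1.860 > Ia=1.615: effective rainfall P−Ia = 1973/8050 in
Q: (1973/8050)² ÷ (66973/8050) = 3892729/539132650 in (≈ 0.007 in)

Q = 3892729/539132650 in ≈ 0.007 in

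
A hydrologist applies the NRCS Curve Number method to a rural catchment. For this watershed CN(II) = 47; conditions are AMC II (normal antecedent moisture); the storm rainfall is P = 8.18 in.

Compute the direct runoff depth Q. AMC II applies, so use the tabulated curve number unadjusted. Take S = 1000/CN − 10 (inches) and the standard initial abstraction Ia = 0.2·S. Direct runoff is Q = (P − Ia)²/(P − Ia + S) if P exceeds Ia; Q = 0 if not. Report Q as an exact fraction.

Q = 193849929/94994050 in ≈ 2.041 in

CN(II) = 47; AMC II needs no correction.
Max retention: S = 1000/47 − 10 = 530/47 in (≈ 11.277 in)
Ia = 0.2·(530/47) = 106/47 in ≈ 2.255 in
P − Ia = 8.180 − 2.255 = 13923/2350 ≈ 5.925 in (> 0, runoff occurs)
Runoff Q = (P−Ia)²/(P−Ia+S) = (5.925)²/(5.925+11.277) = 193849929/94994050 ≈ 2.041 in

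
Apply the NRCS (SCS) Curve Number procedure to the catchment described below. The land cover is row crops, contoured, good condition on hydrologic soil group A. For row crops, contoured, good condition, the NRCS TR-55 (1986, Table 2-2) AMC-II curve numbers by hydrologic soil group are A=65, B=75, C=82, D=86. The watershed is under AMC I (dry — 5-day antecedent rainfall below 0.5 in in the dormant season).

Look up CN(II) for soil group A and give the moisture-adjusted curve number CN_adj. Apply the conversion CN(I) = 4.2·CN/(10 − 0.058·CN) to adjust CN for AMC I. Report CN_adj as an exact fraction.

CN_adj = 3900/89 ≈ 43.820

NRCS table: row crops, contoured, good condition, soil group A → CN(II) = 65
CN(I) from CN(II)=65: (4.2·65)/(10 − 0.058·65) = 3900/89 ≈ 43.820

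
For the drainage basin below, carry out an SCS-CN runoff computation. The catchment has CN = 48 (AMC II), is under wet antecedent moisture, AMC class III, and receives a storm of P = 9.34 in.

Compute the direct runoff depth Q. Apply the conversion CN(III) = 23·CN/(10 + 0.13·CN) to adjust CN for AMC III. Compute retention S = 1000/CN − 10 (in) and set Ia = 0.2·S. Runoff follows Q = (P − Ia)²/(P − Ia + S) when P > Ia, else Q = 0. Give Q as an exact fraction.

Q = 839434729/156019350 in ≈ 5.380 in

Wet (AMC III): CN(III) = 23·48/(10 + 0.13·48) = 1104/(406/25) = 13800/203 ≈ 67.980
S = 1000/(13800/203) − 10 = 325/69 in ≈ 4.710 in
Ia = 0.2·(325/69) = 65/69 in ≈ 0.942 in
Since P=9.340 > Ia=0.942: effective rainfall P−Ia = 28973/3450 in
Q = (28973/3450)²/((28973/3450) + 325/69) = (839434729/11902500)/(45223/3450) = 839434729/156019350 in ≈ 5.380 in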